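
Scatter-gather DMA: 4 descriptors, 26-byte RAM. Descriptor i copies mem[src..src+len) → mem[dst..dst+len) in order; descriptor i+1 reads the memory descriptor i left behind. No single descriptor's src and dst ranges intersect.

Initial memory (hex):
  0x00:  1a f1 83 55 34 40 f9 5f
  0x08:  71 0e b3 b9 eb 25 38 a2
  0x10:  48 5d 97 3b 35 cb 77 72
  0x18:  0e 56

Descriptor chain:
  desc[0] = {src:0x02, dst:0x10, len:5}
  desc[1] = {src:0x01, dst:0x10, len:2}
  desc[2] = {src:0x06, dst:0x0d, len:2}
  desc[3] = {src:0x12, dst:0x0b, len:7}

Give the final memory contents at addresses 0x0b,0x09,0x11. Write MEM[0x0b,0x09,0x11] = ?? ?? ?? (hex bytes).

MEM[0x0b,0x09,0x11] = 34 0e 0e

#0 dst[0x10+5] := {0x83,0x55,0x34,0x40,0xf9}
#1 dst[0x10+2] := {0xf1,0x83}
#2 dst[0x0d+2] := {0xf9,0x5f}
#3 dst[0x0b+7] := {0x34,0x40,0xf9,0xcb,0x77,0x72,0x0e}
query mem[0x0b]=0x34, mem[0x09]=0x0e, mem[0x11]=0x0e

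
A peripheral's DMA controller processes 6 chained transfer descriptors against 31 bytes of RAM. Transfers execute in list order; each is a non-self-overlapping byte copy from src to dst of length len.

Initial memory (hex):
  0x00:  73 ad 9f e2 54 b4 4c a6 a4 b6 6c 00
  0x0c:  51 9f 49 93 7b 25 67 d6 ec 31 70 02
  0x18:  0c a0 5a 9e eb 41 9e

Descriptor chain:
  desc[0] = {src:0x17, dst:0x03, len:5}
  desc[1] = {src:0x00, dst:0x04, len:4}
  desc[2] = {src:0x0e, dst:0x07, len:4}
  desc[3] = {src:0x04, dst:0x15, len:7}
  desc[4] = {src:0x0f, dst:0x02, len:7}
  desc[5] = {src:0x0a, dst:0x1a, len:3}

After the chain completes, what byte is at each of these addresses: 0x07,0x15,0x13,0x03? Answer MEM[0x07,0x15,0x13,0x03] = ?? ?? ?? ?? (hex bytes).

MEM[0x07,0x15,0x13,0x03] = ec 73 d6 7b

#0 dst[0x03+5] := {0x02,0x0c,0xa0,0x5a,0x9e}
#1 dst[0x04+4] := {0x73,0xad,0x9f,0x02}
#2 dst[0x07+4] := {0x49,0x93,0x7b,0x25}
#3 dst[0x15+7] := {0x73,0xad,0x9f,0x49,0x93,0x7b,0x25}
#4 dst[0x02+7] := {0x93,0x7b,0x25,0x67,0xd6,0xec,0x73}
#5 dst[0x1a+3] := {0x25,0x00,0x51}
query mem[0x07]=0xec, mem[0x15]=0x73, mem[0x13]=0xd6, mem[0x03]=0x7b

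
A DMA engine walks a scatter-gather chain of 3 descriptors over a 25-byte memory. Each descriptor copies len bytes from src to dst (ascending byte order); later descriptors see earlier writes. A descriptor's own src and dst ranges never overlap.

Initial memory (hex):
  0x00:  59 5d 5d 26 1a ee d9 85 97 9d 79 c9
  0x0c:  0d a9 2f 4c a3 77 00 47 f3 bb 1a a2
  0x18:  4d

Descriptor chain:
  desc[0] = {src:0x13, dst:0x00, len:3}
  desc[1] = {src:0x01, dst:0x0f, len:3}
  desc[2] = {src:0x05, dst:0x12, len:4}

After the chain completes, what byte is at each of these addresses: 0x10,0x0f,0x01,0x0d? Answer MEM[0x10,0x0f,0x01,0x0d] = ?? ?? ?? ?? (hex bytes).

MEM[0x10,0x0f,0x01,0x0d] = bb f3 f3 a9

#0 dst[0x00+3] := {0x47,0xf3,0xbb}
#1 dst[0x0f+3] := {0xf3,0xbb,0x26}
#2 dst[0x12+4] := {0xee,0xd9,0x85,0x97}
query mem[0x10]=0xbb, mem[0x0f]=0xf3, mem[0x01]=0xf3, mem[0x0d]=0xa9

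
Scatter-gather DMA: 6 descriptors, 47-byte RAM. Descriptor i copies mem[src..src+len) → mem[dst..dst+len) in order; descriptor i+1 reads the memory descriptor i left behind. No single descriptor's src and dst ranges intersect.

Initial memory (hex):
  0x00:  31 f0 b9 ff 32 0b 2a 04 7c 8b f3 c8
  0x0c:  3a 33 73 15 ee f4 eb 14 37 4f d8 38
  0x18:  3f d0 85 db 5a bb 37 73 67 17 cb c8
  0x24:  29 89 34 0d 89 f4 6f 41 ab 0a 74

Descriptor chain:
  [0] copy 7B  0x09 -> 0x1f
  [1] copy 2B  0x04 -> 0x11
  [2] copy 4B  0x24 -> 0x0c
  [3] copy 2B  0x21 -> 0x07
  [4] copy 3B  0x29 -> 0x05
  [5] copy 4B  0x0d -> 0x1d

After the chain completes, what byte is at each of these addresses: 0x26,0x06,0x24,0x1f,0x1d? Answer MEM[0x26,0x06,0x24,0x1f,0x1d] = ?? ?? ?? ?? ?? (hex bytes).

MEM[0x26,0x06,0x24,0x1f,0x1d] = 34 6f 73 0d 15

  after D0: wrote 7B at 0x1f = 8bf3c83a337315
  after D1: wrote 2B at 0x11 = 320b
  after D2: wrote 4B at 0x0c = 7315340d
  after D3: wrote 2B at 0x07 = c83a
  after D4: wrote 3B at 0x05 = f46f41
  after D5: wrote 4B at 0x1d = 15340dee
query mem[0x26]=0x34, mem[0x06]=0x6f, mem[0x24]=0x73, mem[0x1f]=0x0d, mem[0x1d]=0x15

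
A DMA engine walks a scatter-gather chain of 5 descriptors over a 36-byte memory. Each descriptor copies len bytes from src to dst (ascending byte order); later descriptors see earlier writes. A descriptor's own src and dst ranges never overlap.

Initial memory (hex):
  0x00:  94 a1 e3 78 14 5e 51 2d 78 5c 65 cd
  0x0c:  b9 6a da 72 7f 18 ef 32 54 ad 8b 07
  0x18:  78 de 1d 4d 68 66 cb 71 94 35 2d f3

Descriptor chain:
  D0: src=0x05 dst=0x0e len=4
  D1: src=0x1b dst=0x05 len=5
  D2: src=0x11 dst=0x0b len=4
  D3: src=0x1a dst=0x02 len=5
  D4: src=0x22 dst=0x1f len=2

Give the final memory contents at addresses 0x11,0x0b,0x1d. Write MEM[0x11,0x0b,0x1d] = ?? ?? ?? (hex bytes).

MEM[0x11,0x0b,0x1d] = 78 78 66

[0] 0x05->0x0e len=4 : 5e 51 2d 78
[1] 0x1b->0x05 len=5 : 4d 68 66 cb 71
[2] 0x11->0x0b len=4 : 78 ef 32 54
[3] 0x1a->0x02 len=5 : 1d 4d 68 66 cb
[4] 0x22->0x1f len=2 : 2d f3
query mem[0x11]=0x78, mem[0x0b]=0x78, mem[0x1d]=0x66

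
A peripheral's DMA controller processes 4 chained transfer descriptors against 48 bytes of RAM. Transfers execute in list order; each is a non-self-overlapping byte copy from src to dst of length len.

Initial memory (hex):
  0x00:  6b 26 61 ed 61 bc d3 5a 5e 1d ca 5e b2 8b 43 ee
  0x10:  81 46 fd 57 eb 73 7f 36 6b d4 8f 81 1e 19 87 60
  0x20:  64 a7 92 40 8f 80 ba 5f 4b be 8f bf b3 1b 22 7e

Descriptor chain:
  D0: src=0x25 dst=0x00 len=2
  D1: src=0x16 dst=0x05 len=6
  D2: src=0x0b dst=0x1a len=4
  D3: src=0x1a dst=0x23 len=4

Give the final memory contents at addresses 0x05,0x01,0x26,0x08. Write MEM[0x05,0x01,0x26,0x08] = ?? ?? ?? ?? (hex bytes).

MEM[0x05,0x01,0x26,0x08] = 7f ba 43 d4

D0: mem[0x00..0x01] <- [80 ba]
D1: mem[0x05..0x0a] <- [7f 36 6b d4 8f 81]
D2: mem[0x1a..0x1d] <- [5e b2 8b 43]
D3: mem[0x23..0x26] <- [5e b2 8b 43]
query mem[0x05]=0x7f, mem[0x01]=0xba, mem[0x26]=0x43, mem[0x08]=0xd4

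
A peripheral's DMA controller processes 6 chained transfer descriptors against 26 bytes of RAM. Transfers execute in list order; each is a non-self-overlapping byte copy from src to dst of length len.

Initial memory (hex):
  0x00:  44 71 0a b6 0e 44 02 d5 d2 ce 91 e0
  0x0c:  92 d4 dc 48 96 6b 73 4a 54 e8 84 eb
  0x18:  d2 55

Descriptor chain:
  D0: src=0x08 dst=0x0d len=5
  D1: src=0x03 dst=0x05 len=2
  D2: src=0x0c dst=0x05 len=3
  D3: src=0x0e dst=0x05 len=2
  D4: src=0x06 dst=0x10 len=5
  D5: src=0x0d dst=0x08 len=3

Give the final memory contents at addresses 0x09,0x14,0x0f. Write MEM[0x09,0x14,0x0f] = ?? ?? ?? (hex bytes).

[0] 0x08->0x0d len=5 : d2 ce 91 e0 92
[1] 0x03->0x05 len=2 : b6 0e
[2] 0x0c->0x05 len=3 : 92 d2 ce
[3] 0x0e->0x05 len=2 : ce 91
[4] 0x06->0x10 len=5 : 91 ce d2 ce 91
[5] 0x0d->0x08 len=3 : d2 ce 91
query mem[0x09]=0xce, mem[0x14]=0x91, mem[0x0f]=0x91

MEM[0x09,0x14,0x0f] = ce 91 91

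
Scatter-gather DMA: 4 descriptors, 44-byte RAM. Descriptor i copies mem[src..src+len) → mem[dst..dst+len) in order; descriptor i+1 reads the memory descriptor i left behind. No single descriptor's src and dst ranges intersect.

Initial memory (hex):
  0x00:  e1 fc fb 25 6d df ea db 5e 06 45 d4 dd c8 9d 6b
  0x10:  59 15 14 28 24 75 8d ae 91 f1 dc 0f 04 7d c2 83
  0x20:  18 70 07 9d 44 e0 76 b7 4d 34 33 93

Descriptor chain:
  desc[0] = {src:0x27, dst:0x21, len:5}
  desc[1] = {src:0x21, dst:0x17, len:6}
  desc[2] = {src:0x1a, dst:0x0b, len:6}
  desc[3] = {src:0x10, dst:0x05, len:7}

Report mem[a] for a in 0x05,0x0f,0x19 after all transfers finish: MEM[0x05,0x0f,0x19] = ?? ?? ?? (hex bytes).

  after D0: wrote 5B at 0x21 = b74d343393
  after D1: wrote 6B at 0x17 = b74d34339376
  after D2: wrote 6B at 0x0b = 3393767dc283
  after D3: wrote 7B at 0x05 = 8315142824758d
query mem[0x05]=0x83, mem[0x0f]=0xc2, mem[0x19]=0x34

MEM[0x05,0x0f,0x19] = 83 c2 34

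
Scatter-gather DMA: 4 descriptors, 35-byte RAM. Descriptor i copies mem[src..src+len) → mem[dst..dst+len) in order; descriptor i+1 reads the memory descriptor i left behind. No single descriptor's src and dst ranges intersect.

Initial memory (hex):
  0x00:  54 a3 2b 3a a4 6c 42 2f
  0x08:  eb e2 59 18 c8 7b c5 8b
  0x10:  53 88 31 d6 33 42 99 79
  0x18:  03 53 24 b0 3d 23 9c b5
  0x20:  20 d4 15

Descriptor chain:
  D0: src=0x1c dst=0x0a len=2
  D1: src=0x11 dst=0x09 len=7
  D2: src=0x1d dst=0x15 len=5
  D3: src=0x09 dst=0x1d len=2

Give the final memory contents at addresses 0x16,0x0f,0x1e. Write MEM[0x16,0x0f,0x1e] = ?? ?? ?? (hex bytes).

[0] 0x1c->0x0a len=2 : 3d 23
[1] 0x11->0x09 len=7 : 88 31 d6 33 42 99 79
[2] 0x1d->0x15 len=5 : 23 9c b5 20 d4
[3] 0x09->0x1d len=2 : 88 31
query mem[0x16]=0x9c, mem[0x0f]=0x79, mem[0x1e]=0x31

MEM[0x16,0x0f,0x1e] = 9c 79 31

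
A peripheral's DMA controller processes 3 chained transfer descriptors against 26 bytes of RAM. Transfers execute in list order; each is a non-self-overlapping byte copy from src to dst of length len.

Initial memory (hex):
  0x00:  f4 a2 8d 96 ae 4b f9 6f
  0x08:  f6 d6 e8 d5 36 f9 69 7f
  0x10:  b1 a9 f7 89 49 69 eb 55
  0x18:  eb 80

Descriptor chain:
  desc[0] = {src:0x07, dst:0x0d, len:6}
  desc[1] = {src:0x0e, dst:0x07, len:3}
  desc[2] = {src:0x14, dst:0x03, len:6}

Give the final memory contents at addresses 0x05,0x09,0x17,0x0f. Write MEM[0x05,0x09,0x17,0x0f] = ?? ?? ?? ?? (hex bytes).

D0: mem[0x0d..0x12] <- [6f f6 d6 e8 d5 36]
D1: mem[0x07..0x09] <- [f6 d6 e8]
D2: mem[0x03..0x08] <- [49 69 eb 55 eb 80]
query mem[0x05]=0xeb, mem[0x09]=0xe8, mem[0x17]=0x55, mem[0x0f]=0xd6

MEM[0x05,0x09,0x17,0x0f] = eb e8 55 d6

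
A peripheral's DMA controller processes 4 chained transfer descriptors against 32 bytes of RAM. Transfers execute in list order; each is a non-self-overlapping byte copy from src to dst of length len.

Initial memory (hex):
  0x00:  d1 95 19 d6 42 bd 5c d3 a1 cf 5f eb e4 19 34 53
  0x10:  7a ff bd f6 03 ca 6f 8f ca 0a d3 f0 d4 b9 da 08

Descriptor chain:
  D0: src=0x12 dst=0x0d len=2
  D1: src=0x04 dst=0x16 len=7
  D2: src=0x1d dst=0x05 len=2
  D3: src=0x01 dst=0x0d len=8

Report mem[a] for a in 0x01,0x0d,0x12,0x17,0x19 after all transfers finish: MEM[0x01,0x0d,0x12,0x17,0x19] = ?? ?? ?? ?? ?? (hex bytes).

#0 dst[0x0d+2] := {0xbd,0xf6}
#1 dst[0x16+7] := {0x42,0xbd,0x5c,0xd3,0xa1,0xcf,0x5f}
#2 dst[0x05+2] := {0xb9,0xda}
#3 dst[0x0d+8] := {0x95,0x19,0xd6,0x42,0xb9,0xda,0xd3,0xa1}
query mem[0x01]=0x95, mem[0x0d]=0x95, mem[0x12]=0xda, mem[0x17]=0xbd, mem[0x19]=0xd3

MEM[0x01,0x0d,0x12,0x17,0x19] = 95 95 da bd d3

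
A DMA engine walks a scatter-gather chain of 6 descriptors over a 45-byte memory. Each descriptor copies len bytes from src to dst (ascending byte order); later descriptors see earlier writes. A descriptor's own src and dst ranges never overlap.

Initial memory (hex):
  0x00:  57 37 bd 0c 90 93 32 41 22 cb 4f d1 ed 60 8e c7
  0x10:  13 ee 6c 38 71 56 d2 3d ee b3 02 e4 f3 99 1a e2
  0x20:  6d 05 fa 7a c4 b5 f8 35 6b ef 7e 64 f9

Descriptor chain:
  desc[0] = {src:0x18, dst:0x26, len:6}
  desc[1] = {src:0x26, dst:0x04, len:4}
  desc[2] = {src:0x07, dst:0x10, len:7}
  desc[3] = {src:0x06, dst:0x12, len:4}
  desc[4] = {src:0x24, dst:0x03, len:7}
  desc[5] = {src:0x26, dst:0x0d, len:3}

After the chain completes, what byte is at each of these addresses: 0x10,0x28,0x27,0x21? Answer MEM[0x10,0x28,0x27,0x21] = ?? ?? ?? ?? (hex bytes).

MEM[0x10,0x28,0x27,0x21] = e4 02 b3 05

D0: mem[0x26..0x2b] <- [ee b3 02 e4 f3 99]
D1: mem[0x04..0x07] <- [ee b3 02 e4]
D2: mem[0x10..0x16] <- [e4 22 cb 4f d1 ed 60]
D3: mem[0x12..0x15] <- [02 e4 22 cb]
D4: mem[0x03..0x09] <- [c4 b5 ee b3 02 e4 f3]
D5: mem[0x0d..0x0f] <- [ee b3 02]
query mem[0x10]=0xe4, mem[0x28]=0x02, mem[0x27]=0xb3, mem[0x21]=0x05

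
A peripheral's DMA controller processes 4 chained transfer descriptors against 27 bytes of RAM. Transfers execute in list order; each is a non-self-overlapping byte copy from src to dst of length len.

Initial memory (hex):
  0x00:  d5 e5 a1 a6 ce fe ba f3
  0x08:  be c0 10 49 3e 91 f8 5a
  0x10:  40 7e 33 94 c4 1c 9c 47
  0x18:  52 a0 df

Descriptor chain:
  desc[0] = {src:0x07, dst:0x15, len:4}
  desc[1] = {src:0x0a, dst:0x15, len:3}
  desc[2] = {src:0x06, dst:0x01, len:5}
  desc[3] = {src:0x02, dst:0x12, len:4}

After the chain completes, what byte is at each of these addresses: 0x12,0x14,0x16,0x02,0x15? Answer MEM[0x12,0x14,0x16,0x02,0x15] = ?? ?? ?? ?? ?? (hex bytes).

MEM[0x12,0x14,0x16,0x02,0x15] = f3 c0 49 f3 10

D0: mem[0x15..0x18] <- [f3 be c0 10]
D1: mem[0x15..0x17] <- [10 49 3e]
D2: mem[0x01..0x05] <- [ba f3 be c0 10]
D3: mem[0x12..0x15] <- [f3 be c0 10]
query mem[0x12]=0xf3, mem[0x14]=0xc0, mem[0x16]=0x49, mem[0x02]=0xf3, mem[0x15]=0x10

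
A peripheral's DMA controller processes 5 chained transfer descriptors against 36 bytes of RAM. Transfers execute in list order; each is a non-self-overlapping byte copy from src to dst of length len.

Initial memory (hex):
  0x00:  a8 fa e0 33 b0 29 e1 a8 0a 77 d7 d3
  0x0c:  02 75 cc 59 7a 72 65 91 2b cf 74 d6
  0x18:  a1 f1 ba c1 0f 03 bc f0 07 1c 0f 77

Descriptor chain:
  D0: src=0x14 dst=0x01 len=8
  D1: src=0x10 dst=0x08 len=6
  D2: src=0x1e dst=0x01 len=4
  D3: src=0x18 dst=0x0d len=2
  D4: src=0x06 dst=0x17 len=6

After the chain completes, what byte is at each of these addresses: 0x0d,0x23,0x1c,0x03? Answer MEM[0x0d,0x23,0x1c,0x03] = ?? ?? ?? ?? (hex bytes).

MEM[0x0d,0x23,0x1c,0x03] = a1 77 91 07

#0 dst[0x01+8] := {0x2b,0xcf,0x74,0xd6,0xa1,0xf1,0xba,0xc1}
#1 dst[0x08+6] := {0x7a,0x72,0x65,0x91,0x2b,0xcf}
#2 dst[0x01+4] := {0xbc,0xf0,0x07,0x1c}
#3 dst[0x0d+2] := {0xa1,0xf1}
#4 dst[0x17+6] := {0xf1,0xba,0x7a,0x72,0x65,0x91}
query mem[0x0d]=0xa1, mem[0x23]=0x77, mem[0x1c]=0x91, mem[0x03]=0x07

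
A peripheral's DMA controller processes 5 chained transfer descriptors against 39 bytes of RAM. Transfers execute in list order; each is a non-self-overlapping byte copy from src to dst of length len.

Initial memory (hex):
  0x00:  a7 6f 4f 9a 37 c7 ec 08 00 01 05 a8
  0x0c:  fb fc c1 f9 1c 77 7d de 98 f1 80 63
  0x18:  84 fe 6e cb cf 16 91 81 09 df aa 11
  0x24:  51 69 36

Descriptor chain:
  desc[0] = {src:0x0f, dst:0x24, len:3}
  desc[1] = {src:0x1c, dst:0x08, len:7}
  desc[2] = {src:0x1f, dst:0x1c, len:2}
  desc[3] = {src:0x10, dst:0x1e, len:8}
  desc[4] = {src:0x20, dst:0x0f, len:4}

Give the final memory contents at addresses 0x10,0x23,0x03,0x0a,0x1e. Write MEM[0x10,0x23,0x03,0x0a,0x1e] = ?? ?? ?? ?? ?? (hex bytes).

D0: mem[0x24..0x26] <- [f9 1c 77]
D1: mem[0x08..0x0e] <- [cf 16 91 81 09 df aa]
D2: mem[0x1c..0x1d] <- [81 09]
D3: mem[0x1e..0x25] <- [1c 77 7d de 98 f1 80 63]
D4: mem[0x0f..0x12] <- [7d de 98 f1]
query mem[0x10]=0xde, mem[0x23]=0xf1, mem[0x03]=0x9a, mem[0x0a]=0x91, mem[0x1e]=0x1c

MEM[0x10,0x23,0x03,0x0a,0x1e] = de f1 9a 91 1c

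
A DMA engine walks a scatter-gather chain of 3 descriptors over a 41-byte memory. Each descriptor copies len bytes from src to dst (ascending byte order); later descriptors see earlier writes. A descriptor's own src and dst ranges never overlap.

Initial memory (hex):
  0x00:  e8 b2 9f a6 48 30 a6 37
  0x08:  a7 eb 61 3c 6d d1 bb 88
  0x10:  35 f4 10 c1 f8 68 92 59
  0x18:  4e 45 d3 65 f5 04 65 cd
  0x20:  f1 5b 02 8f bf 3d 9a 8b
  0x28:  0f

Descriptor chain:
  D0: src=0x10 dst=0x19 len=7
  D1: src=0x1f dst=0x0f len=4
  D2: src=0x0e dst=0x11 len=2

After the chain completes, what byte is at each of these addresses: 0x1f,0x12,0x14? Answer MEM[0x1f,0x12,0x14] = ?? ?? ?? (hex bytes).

MEM[0x1f,0x12,0x14] = 92 92 f8

D0: mem[0x19..0x1f] <- [35 f4 10 c1 f8 68 92]
D1: mem[0x0f..0x12] <- [92 f1 5b 02]
D2: mem[0x11..0x12] <- [bb 92]
query mem[0x1f]=0x92, mem[0x12]=0x92, mem[0x14]=0xf8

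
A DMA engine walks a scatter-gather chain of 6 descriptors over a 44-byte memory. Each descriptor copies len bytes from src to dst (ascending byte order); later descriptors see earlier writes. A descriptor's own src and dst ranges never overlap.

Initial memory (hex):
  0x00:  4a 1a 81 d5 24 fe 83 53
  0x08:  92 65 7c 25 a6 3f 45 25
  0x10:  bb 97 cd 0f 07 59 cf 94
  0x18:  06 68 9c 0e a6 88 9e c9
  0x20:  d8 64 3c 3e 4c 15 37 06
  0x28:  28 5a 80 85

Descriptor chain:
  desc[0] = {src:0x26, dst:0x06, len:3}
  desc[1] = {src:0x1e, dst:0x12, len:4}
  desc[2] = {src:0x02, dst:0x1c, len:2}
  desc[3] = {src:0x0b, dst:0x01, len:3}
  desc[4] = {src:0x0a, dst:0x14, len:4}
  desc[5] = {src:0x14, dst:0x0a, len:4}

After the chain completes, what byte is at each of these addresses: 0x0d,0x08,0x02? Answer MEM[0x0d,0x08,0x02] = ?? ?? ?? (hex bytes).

D0: mem[0x06..0x08] <- [37 06 28]
D1: mem[0x12..0x15] <- [9e c9 d8 64]
D2: mem[0x1c..0x1d] <- [81 d5]
D3: mem[0x01..0x03] <- [25 a6 3f]
D4: mem[0x14..0x17] <- [7c 25 a6 3f]
D5: mem[0x0a..0x0d] <- [7c 25 a6 3f]
query mem[0x0d]=0x3f, mem[0x08]=0x28, mem[0x02]=0xa6

MEM[0x0d,0x08,0x02] = 3f 28 a6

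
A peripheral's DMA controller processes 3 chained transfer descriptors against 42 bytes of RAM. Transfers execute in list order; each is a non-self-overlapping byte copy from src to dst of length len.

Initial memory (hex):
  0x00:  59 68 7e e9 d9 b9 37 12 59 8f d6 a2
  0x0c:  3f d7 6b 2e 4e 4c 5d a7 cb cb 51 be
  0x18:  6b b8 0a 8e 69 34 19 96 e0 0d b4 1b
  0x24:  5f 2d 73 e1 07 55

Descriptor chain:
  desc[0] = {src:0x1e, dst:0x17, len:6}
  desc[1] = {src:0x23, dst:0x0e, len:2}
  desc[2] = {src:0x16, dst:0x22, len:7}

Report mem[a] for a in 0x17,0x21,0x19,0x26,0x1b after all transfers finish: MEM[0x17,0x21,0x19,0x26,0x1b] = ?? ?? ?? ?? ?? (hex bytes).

  after D0: wrote 6B at 0x17 = 1996e00db41b
  after D1: wrote 2B at 0x0e = 1b5f
  after D2: wrote 7B at 0x22 = 511996e00db41b
query mem[0x17]=0x19, mem[0x21]=0x0d, mem[0x19]=0xe0, mem[0x26]=0x0d, mem[0x1b]=0xb4

MEM[0x17,0x21,0x19,0x26,0x1b] = 19 0d e0 0d b4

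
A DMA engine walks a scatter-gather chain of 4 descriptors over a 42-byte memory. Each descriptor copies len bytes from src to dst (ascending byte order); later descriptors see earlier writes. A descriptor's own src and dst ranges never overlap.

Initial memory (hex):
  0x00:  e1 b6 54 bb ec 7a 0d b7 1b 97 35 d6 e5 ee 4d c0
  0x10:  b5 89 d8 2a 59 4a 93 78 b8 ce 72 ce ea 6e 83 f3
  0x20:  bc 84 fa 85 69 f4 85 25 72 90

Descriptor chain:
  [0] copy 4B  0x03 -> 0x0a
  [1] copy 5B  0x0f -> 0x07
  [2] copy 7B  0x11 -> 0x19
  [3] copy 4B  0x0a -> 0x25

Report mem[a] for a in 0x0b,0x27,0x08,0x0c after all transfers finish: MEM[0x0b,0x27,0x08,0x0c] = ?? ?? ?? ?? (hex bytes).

[0] 0x03->0x0a len=4 : bb ec 7a 0d
[1] 0x0f->0x07 len=5 : c0 b5 89 d8 2a
[2] 0x11->0x19 len=7 : 89 d8 2a 59 4a 93 78
[3] 0x0a->0x25 len=4 : d8 2a 7a 0d
query mem[0x0b]=0x2a, mem[0x27]=0x7a, mem[0x08]=0xb5, mem[0x0c]=0x7a

MEM[0x0b,0x27,0x08,0x0c] = 2a 7a b5 7a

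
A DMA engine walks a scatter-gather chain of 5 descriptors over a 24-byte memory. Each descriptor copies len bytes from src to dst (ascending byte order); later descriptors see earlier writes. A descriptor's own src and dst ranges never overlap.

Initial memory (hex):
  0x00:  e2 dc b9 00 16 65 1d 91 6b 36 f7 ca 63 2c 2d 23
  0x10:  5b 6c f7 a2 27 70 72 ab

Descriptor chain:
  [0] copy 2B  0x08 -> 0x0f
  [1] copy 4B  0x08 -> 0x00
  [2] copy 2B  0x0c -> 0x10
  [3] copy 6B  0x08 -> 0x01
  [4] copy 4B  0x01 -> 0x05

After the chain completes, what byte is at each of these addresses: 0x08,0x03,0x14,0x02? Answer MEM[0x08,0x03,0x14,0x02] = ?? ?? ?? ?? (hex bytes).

MEM[0x08,0x03,0x14,0x02] = ca f7 27 36

  after D0: wrote 2B at 0x0f = 6b36
  after D1: wrote 4B at 0x00 = 6b36f7ca
  after D2: wrote 2B at 0x10 = 632c
  after D3: wrote 6B at 0x01 = 6b36f7ca632c
  after D4: wrote 4B at 0x05 = 6b36f7ca
query mem[0x08]=0xca, mem[0x03]=0xf7, mem[0x14]=0x27, mem[0x02]=0x36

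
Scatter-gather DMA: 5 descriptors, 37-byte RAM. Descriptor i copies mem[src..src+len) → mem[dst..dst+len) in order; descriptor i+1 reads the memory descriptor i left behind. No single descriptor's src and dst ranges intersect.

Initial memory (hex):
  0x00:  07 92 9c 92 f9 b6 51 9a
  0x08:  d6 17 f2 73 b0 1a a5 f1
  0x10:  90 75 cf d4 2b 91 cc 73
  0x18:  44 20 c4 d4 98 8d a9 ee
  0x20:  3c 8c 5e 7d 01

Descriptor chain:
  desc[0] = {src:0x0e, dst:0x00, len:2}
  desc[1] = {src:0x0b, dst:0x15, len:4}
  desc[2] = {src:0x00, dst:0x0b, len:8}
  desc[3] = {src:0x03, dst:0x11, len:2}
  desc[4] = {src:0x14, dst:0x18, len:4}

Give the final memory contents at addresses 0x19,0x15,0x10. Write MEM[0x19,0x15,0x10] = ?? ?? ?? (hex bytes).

MEM[0x19,0x15,0x10] = 73 73 b6

D0: mem[0x00..0x01] <- [a5 f1]
D1: mem[0x15..0x18] <- [73 b0 1a a5]
D2: mem[0x0b..0x12] <- [a5 f1 9c 92 f9 b6 51 9a]
D3: mem[0x11..0x12] <- [92 f9]
D4: mem[0x18..0x1b] <- [2b 73 b0 1a]
query mem[0x19]=0x73, mem[0x15]=0x73, mem[0x10]=0xb6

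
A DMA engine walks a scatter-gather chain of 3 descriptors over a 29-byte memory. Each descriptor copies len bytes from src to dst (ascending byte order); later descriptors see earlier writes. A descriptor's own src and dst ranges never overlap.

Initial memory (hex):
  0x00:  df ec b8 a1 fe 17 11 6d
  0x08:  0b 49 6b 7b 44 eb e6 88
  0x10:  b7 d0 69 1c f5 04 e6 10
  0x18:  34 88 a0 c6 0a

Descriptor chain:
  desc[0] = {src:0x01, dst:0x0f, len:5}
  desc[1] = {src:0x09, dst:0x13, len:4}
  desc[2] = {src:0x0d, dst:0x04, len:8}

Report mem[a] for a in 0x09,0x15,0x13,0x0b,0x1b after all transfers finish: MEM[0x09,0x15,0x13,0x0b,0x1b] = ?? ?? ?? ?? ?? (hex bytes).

MEM[0x09,0x15,0x13,0x0b,0x1b] = fe 7b 49 6b c6

D0: mem[0x0f..0x13] <- [ec b8 a1 fe 17]
D1: mem[0x13..0x16] <- [49 6b 7b 44]
D2: mem[0x04..0x0b] <- [eb e6 ec b8 a1 fe 49 6b]
query mem[0x09]=0xfe, mem[0x15]=0x7b, mem[0x13]=0x49, mem[0x0b]=0x6b, mem[0x1b]=0xc6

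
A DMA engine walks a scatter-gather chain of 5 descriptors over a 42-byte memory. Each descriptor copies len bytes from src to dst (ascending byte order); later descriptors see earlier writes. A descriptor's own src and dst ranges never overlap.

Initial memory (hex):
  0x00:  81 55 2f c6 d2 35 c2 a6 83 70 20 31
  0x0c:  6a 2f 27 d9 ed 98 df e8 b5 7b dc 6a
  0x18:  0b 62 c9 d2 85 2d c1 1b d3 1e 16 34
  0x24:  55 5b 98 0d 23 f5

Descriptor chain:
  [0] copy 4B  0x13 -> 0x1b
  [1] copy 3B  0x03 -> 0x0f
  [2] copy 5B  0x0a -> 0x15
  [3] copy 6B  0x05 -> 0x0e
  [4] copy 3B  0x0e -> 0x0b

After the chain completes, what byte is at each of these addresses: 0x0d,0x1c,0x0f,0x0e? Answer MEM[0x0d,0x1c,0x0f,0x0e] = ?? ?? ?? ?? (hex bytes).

  after D0: wrote 4B at 0x1b = e8b57bdc
  after D1: wrote 3B at 0x0f = c6d235
  after D2: wrote 5B at 0x15 = 20316a2f27
  after D3: wrote 6B at 0x0e = 35c2a6837020
  after D4: wrote 3B at 0x0b = 35c2a6
query mem[0x0d]=0xa6, mem[0x1c]=0xb5, mem[0x0f]=0xc2, mem[0x0e]=0x35

MEM[0x0d,0x1c,0x0f,0x0e] = a6 b5 c2 35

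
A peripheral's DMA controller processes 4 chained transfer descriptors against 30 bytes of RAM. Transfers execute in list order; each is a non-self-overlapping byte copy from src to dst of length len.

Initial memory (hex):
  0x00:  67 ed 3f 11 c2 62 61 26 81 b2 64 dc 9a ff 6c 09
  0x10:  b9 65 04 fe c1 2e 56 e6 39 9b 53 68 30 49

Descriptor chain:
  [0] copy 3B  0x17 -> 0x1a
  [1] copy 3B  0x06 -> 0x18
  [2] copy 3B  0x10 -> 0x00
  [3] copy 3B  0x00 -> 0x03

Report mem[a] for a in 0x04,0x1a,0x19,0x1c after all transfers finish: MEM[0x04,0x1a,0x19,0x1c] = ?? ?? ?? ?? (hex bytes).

#0 dst[0x1a+3] := {0xe6,0x39,0x9b}
#1 dst[0x18+3] := {0x61,0x26,0x81}
#2 dst[0x00+3] := {0xb9,0x65,0x04}
#3 dst[0x03+3] := {0xb9,0x65,0x04}
query mem[0x04]=0x65, mem[0x1a]=0x81, mem[0x19]=0x26, mem[0x1c]=0x9b

MEM[0x04,0x1a,0x19,0x1c] = 65 81 26 9b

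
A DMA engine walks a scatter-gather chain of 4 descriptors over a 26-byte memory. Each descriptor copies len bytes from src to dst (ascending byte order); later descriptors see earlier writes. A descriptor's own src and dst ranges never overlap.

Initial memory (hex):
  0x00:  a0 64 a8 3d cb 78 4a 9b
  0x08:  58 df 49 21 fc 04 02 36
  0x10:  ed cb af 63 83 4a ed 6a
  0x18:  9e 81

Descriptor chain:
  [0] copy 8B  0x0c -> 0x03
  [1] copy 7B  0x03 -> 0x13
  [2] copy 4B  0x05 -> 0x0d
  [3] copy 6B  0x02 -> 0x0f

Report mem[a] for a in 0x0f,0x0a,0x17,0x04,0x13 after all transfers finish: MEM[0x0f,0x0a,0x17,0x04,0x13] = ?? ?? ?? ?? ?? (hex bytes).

#0 dst[0x03+8] := {0xfc,0x04,0x02,0x36,0xed,0xcb,0xaf,0x63}
#1 dst[0x13+7] := {0xfc,0x04,0x02,0x36,0xed,0xcb,0xaf}
#2 dst[0x0d+4] := {0x02,0x36,0xed,0xcb}
#3 dst[0x0f+6] := {0xa8,0xfc,0x04,0x02,0x36,0xed}
query mem[0x0f]=0xa8, mem[0x0a]=0x63, mem[0x17]=0xed, mem[0x04]=0x04, mem[0x13]=0x36

MEM[0x0f,0x0a,0x17,0x04,0x13] = a8 63 ed 04 36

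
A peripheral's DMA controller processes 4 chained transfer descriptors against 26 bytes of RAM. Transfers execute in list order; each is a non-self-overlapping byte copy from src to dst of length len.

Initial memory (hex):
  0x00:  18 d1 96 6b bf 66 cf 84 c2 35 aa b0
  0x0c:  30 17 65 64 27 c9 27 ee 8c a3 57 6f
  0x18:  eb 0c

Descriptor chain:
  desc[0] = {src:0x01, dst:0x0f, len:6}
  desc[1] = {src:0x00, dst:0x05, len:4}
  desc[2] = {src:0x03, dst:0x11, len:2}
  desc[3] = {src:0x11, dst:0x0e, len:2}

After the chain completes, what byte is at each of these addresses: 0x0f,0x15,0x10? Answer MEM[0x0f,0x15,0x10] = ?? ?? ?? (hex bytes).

  after D0: wrote 6B at 0x0f = d1966bbf66cf
  after D1: wrote 4B at 0x05 = 18d1966b
  after D2: wrote 2B at 0x11 = 6bbf
  after D3: wrote 2B at 0x0e = 6bbf
query mem[0x0f]=0xbf, mem[0x15]=0xa3, mem[0x10]=0x96

MEM[0x0f,0x15,0x10] = bf a3 96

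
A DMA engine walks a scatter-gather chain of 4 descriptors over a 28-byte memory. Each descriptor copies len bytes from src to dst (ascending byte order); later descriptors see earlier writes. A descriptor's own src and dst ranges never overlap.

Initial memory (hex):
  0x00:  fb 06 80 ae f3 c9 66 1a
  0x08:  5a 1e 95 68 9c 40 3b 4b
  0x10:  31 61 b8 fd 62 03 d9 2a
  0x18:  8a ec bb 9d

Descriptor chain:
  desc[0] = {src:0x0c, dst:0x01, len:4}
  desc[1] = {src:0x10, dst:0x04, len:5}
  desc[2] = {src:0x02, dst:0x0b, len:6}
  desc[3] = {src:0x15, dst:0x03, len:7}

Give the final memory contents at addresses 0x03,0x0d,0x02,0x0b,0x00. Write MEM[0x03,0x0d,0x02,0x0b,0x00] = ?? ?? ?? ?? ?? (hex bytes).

#0 dst[0x01+4] := {0x9c,0x40,0x3b,0x4b}
#1 dst[0x04+5] := {0x31,0x61,0xb8,0xfd,0x62}
#2 dst[0x0b+6] := {0x40,0x3b,0x31,0x61,0xb8,0xfd}
#3 dst[0x03+7] := {0x03,0xd9,0x2a,0x8a,0xec,0xbb,0x9d}
query mem[0x03]=0x03, mem[0x0d]=0x31, mem[0x02]=0x40, mem[0x0b]=0x40, mem[0x00]=0xfb

MEM[0x03,0x0d,0x02,0x0b,0x00] = 03 31 40 40 fb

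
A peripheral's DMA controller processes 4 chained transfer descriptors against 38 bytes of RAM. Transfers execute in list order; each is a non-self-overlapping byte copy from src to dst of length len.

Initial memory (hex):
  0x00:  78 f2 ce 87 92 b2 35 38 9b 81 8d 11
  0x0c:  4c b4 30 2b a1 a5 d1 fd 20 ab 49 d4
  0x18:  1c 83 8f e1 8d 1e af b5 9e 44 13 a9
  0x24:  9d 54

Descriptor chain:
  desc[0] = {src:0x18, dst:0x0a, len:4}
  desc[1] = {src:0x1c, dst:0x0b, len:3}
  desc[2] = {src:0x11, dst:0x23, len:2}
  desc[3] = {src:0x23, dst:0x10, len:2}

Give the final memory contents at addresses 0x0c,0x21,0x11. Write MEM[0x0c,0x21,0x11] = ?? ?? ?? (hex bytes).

MEM[0x0c,0x21,0x11] = 1e 44 d1

D0: mem[0x0a..0x0d] <- [1c 83 8f e1]
D1: mem[0x0b..0x0d] <- [8d 1e af]
D2: mem[0x23..0x24] <- [a5 d1]
D3: mem[0x10..0x11] <- [a5 d1]
query mem[0x0c]=0x1e, mem[0x21]=0x44, mem[0x11]=0xd1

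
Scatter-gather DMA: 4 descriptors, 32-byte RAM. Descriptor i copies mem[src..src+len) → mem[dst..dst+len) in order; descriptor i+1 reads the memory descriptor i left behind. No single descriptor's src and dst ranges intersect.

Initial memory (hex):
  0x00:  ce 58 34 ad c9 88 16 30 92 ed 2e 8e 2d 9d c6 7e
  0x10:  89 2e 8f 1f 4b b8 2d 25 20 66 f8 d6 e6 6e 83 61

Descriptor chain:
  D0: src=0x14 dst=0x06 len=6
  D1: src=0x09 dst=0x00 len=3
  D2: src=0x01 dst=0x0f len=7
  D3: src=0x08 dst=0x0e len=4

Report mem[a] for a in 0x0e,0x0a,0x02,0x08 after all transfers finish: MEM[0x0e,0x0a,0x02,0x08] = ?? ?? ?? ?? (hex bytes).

MEM[0x0e,0x0a,0x02,0x08] = 2d 20 66 2d

D0: mem[0x06..0x0b] <- [4b b8 2d 25 20 66]
D1: mem[0x00..0x02] <- [25 20 66]
D2: mem[0x0f..0x15] <- [20 66 ad c9 88 4b b8]
D3: mem[0x0e..0x11] <- [2d 25 20 66]
query mem[0x0e]=0x2d, mem[0x0a]=0x20, mem[0x02]=0x66, mem[0x08]=0x2d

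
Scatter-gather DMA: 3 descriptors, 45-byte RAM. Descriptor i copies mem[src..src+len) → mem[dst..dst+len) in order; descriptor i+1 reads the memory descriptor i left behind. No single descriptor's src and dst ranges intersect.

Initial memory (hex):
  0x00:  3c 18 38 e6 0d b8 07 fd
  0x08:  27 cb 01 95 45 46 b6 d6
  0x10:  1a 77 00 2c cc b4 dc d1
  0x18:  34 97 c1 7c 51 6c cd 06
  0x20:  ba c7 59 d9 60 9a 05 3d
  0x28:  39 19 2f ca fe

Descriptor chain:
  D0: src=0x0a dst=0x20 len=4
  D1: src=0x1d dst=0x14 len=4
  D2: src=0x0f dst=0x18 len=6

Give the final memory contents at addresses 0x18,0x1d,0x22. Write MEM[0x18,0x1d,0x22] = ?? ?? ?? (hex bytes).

  after D0: wrote 4B at 0x20 = 01954546
  after D1: wrote 4B at 0x14 = 6ccd0601
  after D2: wrote 6B at 0x18 = d61a77002c6c
query mem[0x18]=0xd6, mem[0x1d]=0x6c, mem[0x22]=0x45

MEM[0x18,0x1d,0x22] = d6 6c 45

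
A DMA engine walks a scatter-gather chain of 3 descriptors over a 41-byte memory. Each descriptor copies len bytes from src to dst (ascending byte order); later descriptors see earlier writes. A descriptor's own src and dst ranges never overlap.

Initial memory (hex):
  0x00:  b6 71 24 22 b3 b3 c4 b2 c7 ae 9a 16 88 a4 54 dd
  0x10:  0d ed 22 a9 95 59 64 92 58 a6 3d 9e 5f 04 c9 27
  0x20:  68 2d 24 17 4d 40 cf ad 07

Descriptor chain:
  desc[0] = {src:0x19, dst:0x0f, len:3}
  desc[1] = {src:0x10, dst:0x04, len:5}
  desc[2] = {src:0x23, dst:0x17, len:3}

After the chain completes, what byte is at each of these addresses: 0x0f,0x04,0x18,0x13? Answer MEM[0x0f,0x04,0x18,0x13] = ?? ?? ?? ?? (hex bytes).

D0: mem[0x0f..0x11] <- [a6 3d 9e]
D1: mem[0x04..0x08] <- [3d 9e 22 a9 95]
D2: mem[0x17..0x19] <- [17 4d 40]
query mem[0x0f]=0xa6, mem[0x04]=0x3d, mem[0x18]=0x4d, mem[0x13]=0xa9

MEM[0x0f,0x04,0x18,0x13] = a6 3d 4d a9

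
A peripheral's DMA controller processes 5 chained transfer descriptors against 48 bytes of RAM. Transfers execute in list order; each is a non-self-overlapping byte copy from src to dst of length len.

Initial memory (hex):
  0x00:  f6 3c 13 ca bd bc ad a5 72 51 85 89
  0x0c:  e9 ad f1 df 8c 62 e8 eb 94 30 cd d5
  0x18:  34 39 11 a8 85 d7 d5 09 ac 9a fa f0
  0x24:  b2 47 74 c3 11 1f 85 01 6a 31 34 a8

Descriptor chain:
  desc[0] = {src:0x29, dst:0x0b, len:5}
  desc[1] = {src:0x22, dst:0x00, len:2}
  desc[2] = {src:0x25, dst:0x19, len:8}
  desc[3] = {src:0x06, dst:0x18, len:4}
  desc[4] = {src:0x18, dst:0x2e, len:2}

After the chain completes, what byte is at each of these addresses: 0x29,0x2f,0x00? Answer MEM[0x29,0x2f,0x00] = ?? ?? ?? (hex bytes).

MEM[0x29,0x2f,0x00] = 1f a5 fa

D0: mem[0x0b..0x0f] <- [1f 85 01 6a 31]
D1: mem[0x00..0x01] <- [fa f0]
D2: mem[0x19..0x20] <- [47 74 c3 11 1f 85 01 6a]
D3: mem[0x18..0x1b] <- [ad a5 72 51]
D4: mem[0x2e..0x2f] <- [ad a5]
query mem[0x29]=0x1f, mem[0x2f]=0xa5, mem[0x00]=0xfa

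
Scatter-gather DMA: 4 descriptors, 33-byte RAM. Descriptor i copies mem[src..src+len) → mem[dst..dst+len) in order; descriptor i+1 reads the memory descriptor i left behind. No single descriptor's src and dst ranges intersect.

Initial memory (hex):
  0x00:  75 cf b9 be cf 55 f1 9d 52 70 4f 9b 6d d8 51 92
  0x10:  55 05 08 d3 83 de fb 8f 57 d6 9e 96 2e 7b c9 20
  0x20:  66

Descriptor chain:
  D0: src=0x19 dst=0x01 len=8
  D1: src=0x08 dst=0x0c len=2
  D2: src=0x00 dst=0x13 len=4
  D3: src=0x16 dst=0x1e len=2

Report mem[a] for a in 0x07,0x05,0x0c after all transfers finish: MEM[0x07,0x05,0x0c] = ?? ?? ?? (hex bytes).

D0: mem[0x01..0x08] <- [d6 9e 96 2e 7b c9 20 66]
D1: mem[0x0c..0x0d] <- [66 70]
D2: mem[0x13..0x16] <- [75 d6 9e 96]
D3: mem[0x1e..0x1f] <- [96 8f]
query mem[0x07]=0x20, mem[0x05]=0x7b, mem[0x0c]=0x66

MEM[0x07,0x05,0x0c] = 20 7b 66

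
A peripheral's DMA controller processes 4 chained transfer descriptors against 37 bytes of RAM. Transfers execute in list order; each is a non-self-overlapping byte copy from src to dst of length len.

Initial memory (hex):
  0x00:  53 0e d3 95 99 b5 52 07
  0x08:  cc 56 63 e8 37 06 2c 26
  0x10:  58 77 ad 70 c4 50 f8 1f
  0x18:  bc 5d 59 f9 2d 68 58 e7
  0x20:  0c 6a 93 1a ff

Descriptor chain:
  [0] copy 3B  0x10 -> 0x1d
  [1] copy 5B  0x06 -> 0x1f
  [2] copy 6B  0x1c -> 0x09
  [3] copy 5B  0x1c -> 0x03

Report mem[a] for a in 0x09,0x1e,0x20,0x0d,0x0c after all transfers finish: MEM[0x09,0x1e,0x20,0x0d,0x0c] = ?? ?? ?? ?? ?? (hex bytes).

D0: mem[0x1d..0x1f] <- [58 77 ad]
D1: mem[0x1f..0x23] <- [52 07 cc 56 63]
D2: mem[0x09..0x0e] <- [2d 58 77 52 07 cc]
D3: mem[0x03..0x07] <- [2d 58 77 52 07]
query mem[0x09]=0x2d, mem[0x1e]=0x77, mem[0x20]=0x07, mem[0x0d]=0x07, mem[0x0c]=0x52

MEM[0x09,0x1e,0x20,0x0d,0x0c] = 2d 77 07 07 52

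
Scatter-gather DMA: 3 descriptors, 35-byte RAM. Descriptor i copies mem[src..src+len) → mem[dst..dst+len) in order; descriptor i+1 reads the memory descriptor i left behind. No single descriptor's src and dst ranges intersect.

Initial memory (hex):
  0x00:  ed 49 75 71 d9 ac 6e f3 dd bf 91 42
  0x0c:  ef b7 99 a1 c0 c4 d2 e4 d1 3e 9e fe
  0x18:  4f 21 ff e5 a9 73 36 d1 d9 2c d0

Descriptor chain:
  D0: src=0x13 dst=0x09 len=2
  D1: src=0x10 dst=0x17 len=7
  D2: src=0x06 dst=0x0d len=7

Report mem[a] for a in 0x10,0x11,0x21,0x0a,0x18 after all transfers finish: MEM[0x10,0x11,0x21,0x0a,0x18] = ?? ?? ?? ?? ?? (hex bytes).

MEM[0x10,0x11,0x21,0x0a,0x18] = e4 d1 2c d1 c4

#0 dst[0x09+2] := {0xe4,0xd1}
#1 dst[0x17+7] := {0xc0,0xc4,0xd2,0xe4,0xd1,0x3e,0x9e}
#2 dst[0x0d+7] := {0x6e,0xf3,0xdd,0xe4,0xd1,0x42,0xef}
query mem[0x10]=0xe4, mem[0x11]=0xd1, mem[0x21]=0x2c, mem[0x0a]=0xd1, mem[0x18]=0xc4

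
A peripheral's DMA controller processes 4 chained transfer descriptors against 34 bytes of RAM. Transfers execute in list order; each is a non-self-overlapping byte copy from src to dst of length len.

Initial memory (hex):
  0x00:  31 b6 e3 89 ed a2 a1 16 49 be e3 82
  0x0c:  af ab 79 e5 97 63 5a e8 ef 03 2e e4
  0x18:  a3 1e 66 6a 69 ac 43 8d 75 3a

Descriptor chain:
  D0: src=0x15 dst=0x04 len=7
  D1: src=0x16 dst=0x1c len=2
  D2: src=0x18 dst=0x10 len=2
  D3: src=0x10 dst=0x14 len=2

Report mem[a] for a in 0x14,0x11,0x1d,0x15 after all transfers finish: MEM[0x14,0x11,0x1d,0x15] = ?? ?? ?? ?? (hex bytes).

MEM[0x14,0x11,0x1d,0x15] = a3 1e e4 1e

  after D0: wrote 7B at 0x04 = 032ee4a31e666a
  after D1: wrote 2B at 0x1c = 2ee4
  after D2: wrote 2B at 0x10 = a31e
  after D3: wrote 2B at 0x14 = a31e
query mem[0x14]=0xa3, mem[0x11]=0x1e, mem[0x1d]=0xe4, mem[0x15]=0x1e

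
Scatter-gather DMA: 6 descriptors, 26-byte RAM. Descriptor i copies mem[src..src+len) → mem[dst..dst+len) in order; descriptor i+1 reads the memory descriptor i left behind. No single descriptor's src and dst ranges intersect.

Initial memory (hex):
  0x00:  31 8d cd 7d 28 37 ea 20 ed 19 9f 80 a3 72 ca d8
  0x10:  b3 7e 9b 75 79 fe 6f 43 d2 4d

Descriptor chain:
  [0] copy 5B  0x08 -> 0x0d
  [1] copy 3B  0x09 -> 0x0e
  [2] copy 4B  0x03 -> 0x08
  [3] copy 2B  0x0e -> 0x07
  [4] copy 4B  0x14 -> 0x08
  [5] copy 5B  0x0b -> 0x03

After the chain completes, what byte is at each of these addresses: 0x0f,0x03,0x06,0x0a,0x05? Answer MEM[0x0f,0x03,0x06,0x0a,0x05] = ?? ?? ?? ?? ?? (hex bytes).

  after D0: wrote 5B at 0x0d = ed199f80a3
  after D1: wrote 3B at 0x0e = 199f80
  after D2: wrote 4B at 0x08 = 7d2837ea
  after D3: wrote 2B at 0x07 = 199f
  after D4: wrote 4B at 0x08 = 79fe6f43
  after D5: wrote 5B at 0x03 = 43a3ed199f
query mem[0x0f]=0x9f, mem[0x03]=0x43, mem[0x06]=0x19, mem[0x0a]=0x6f, mem[0x05]=0xed

MEM[0x0f,0x03,0x06,0x0a,0x05] = 9f 43 19 6f ed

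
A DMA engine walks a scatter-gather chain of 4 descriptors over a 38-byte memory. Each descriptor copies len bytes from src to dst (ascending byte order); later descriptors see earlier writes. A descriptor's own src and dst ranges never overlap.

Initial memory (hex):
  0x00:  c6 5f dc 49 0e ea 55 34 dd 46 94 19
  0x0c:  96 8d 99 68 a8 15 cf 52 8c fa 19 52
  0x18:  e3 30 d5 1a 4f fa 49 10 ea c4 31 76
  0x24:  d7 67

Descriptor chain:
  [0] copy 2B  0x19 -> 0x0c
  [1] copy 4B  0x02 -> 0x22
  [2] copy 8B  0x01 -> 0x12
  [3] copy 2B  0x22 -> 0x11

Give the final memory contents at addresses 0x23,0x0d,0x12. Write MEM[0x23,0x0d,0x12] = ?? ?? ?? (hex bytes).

MEM[0x23,0x0d,0x12] = 49 d5 49

[0] 0x19->0x0c len=2 : 30 d5
[1] 0x02->0x22 len=4 : dc 49 0e ea
[2] 0x01->0x12 len=8 : 5f dc 49 0e ea 55 34 dd
[3] 0x22->0x11 len=2 : dc 49
query mem[0x23]=0x49, mem[0x0d]=0xd5, mem[0x12]=0x49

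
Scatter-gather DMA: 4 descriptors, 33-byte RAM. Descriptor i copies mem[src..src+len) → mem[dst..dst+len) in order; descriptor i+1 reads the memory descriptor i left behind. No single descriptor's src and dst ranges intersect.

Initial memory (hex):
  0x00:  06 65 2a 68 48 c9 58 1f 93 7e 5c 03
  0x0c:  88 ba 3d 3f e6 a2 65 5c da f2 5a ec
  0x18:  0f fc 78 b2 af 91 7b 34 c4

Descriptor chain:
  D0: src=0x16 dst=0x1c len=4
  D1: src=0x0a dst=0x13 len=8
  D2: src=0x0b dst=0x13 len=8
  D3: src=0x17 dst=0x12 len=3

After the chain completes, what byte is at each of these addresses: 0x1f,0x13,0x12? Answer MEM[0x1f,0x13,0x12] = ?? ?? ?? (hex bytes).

MEM[0x1f,0x13,0x12] = fc e6 3f

[0] 0x16->0x1c len=4 : 5a ec 0f fc
[1] 0x0a->0x13 len=8 : 5c 03 88 ba 3d 3f e6 a2
[2] 0x0b->0x13 len=8 : 03 88 ba 3d 3f e6 a2 65
[3] 0x17->0x12 len=3 : 3f e6 a2
query mem[0x1f]=0xfc, mem[0x13]=0xe6, mem[0x12]=0x3f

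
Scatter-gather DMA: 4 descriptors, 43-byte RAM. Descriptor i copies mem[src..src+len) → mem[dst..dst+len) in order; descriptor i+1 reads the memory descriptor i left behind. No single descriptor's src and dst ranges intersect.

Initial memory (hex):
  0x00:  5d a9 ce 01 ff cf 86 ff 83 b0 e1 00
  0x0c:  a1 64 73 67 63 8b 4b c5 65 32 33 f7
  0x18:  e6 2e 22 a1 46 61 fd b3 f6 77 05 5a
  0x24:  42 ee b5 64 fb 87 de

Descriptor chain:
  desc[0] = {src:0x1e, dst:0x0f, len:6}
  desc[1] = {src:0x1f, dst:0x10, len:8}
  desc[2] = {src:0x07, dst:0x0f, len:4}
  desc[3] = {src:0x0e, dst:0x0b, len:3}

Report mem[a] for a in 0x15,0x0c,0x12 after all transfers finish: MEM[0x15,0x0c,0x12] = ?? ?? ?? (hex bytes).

MEM[0x15,0x0c,0x12] = 42 ff e1

[0] 0x1e->0x0f len=6 : fd b3 f6 77 05 5a
[1] 0x1f->0x10 len=8 : b3 f6 77 05 5a 42 ee b5
[2] 0x07->0x0f len=4 : ff 83 b0 e1
[3] 0x0e->0x0b len=3 : 73 ff 83
query mem[0x15]=0x42, mem[0x0c]=0xff, mem[0x12]=0xe1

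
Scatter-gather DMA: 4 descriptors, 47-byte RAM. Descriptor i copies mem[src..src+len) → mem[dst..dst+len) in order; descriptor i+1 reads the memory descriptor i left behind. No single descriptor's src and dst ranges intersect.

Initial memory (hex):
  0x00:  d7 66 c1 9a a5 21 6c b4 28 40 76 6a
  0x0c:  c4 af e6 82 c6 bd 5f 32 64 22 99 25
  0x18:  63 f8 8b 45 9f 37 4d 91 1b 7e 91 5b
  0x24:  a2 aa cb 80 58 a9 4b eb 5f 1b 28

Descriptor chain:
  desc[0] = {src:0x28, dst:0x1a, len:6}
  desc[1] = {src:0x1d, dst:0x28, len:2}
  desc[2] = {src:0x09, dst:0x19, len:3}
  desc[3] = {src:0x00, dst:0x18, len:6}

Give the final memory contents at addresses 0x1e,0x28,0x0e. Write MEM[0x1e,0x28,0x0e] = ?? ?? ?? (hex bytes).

MEM[0x1e,0x28,0x0e] = 5f eb e6

D0: mem[0x1a..0x1f] <- [58 a9 4b eb 5f 1b]
D1: mem[0x28..0x29] <- [eb 5f]
D2: mem[0x19..0x1b] <- [40 76 6a]
D3: mem[0x18..0x1d] <- [d7 66 c1 9a a5 21]
query mem[0x1e]=0x5f, mem[0x28]=0xeb, mem[0x0e]=0xe6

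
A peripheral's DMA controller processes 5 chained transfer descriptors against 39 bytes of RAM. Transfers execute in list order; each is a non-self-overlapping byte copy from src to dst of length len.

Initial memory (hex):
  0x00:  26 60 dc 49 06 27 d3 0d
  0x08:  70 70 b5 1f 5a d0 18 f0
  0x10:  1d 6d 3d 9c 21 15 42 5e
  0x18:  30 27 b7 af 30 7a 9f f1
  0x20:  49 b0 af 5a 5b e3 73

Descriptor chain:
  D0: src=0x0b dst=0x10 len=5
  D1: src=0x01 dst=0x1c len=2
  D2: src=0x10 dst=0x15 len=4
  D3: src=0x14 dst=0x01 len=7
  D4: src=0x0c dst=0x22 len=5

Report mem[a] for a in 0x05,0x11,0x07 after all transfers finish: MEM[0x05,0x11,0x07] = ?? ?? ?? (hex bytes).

  after D0: wrote 5B at 0x10 = 1f5ad018f0
  after D1: wrote 2B at 0x1c = 60dc
  after D2: wrote 4B at 0x15 = 1f5ad018
  after D3: wrote 7B at 0x01 = f01f5ad01827b7
  after D4: wrote 5B at 0x22 = 5ad018f01f
query mem[0x05]=0x18, mem[0x11]=0x5a, mem[0x07]=0xb7

MEM[0x05,0x11,0x07] = 18 5a b7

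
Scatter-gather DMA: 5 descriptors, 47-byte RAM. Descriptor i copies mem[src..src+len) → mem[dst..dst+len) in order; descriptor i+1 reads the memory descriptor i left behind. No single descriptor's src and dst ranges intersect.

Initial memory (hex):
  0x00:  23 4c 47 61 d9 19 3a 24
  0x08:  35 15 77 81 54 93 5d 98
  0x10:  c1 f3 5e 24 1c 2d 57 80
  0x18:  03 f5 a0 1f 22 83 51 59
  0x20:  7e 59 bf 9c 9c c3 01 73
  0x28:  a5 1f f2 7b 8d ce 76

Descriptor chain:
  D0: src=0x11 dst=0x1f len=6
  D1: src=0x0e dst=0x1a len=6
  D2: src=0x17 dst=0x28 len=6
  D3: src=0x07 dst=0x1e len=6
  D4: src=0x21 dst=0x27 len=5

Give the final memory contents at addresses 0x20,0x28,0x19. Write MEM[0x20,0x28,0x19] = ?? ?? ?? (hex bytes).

MEM[0x20,0x28,0x19] = 15 81 f5

#0 dst[0x1f+6] := {0xf3,0x5e,0x24,0x1c,0x2d,0x57}
#1 dst[0x1a+6] := {0x5d,0x98,0xc1,0xf3,0x5e,0x24}
#2 dst[0x28+6] := {0x80,0x03,0xf5,0x5d,0x98,0xc1}
#3 dst[0x1e+6] := {0x24,0x35,0x15,0x77,0x81,0x54}
#4 dst[0x27+5] := {0x77,0x81,0x54,0x57,0xc3}
query mem[0x20]=0x15, mem[0x28]=0x81, mem[0x19]=0xf5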